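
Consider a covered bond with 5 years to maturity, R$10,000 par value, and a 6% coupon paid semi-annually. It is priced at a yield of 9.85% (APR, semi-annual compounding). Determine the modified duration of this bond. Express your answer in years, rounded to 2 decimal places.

Periodic yield y = 0.04925. First find Macaulay duration:
  t   CF        PV=CF/(1+0.04925)^t    t·PV
  1       300.00       285.9185       285.9185
  2       300.00       272.4980       544.9960
  3       300.00       259.7074       779.1222
  4       300.00       247.5172       990.0687
  5       300.00       235.8991     1,179.4957
  6       300.00       224.8264     1,348.9587
  7       300.00       214.2735     1,499.9143
  8       300.00       204.2158     1,633.7267
  9       300.00       194.6303     1,751.6727
  10   10,300.00     6,368.6509    63,686.5093
  Σ                  8,508.1372    73,700.3829
P = 8,508.1372; Macaulay duration = 73,700.3829 / 8,508.1372 = 8.66234 half-year periods = 4.33117 years.
Modified duration = D_Mac / (1 + y) = 4.33117 / 1.04925 = 4.12787 years.

4.13 years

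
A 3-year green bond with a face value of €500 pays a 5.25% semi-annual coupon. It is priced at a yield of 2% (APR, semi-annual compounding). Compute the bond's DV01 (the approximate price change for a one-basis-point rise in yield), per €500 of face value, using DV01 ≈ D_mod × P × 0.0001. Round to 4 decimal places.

Periodic yield y = 0.01.
  t   CF        PV=CF/(1+0.01)^t    t·PV
  1       13.125        12.9950        12.9950
  2       13.125        12.8664        25.7328
  3       13.125        12.7390        38.2170
  4       13.125        12.6129        50.4515
  5       13.125        12.4880        62.4399
  6      513.125       483.3870     2,900.3218
  Σ                    547.0882     3,090.1580
P = 547.0882; D_Mac = 5.64837 half-year periods = 2.82419 yrs; D_mod = 2.79622 yrs.
DV01 ≈ 2.79622 × 547.0882 × 0.0001 = 0.152978.

€0.1530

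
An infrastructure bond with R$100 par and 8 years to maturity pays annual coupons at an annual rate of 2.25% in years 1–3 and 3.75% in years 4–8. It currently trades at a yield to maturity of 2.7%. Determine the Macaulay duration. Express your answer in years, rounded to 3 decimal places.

7.309 years

Periodic yield y = 0.027. Discount each cash flow and weight by its year:
  t   CF        PV=CF/(1+0.027)^t    t·PV
  1         2.25         2.1908         2.1908
  2         2.25         2.1332         4.2665
  3         2.25         2.0772         6.2315
  4         3.75         3.3709        13.4837
  5         3.75         3.2823        16.4115
  6         3.75         3.1960        19.1761
  7         3.75         3.1120        21.7839
  8       103.75        83.8348       670.6787
  Σ                    103.1973       754.2228
Price P = Σ PV = 103.1973.
Macaulay duration = Σ(t·PV) / P = 754.2228 / 103.1973 = 7.30855 years.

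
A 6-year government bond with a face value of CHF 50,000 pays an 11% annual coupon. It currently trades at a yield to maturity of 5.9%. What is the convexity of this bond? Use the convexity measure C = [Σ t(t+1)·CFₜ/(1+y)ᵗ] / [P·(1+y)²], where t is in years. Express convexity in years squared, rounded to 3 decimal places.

With y = 0.059:
  t   CF        PV=CF/(1+0.059)^t    t·PV        t(t+1)·PV
  1     5,500.00     5,193.5788     5,193.5788      10,387.1577
  2     5,500.00     4,904.2293     9,808.4586      29,425.3759
  3     5,500.00     4,631.0003    13,893.0009      55,572.0036
  4     5,500.00     4,372.9937    17,491.9747      87,459.8735
  5     5,500.00     4,129.3614    20,646.8068     123,880.8406
  6    55,500.00    39,347.5071   236,085.0426   1,652,595.2984
  Σ                 62,578.6706   303,118.8625   1,959,320.5497
P = 62,578.6706.
Convexity = Σ t(t+1)·PV / [P·(1+y)²] = 1,959,320.5497 / (62,578.6706 × 1.121481) = 27.91819.

27.918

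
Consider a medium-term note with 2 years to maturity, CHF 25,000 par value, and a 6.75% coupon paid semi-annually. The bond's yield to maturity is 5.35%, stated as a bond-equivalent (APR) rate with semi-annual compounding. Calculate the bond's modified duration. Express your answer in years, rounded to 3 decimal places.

1.856 years

Periodic yield y = 0.02675. First find Macaulay duration:
  t   CF        PV=CF/(1+0.02675)^t    t·PV
  1       843.75       821.7677       821.7677
  2       843.75       800.3581     1,600.7163
  3       843.75       779.5063     2,338.5190
  4    25,843.75    23,253.9474    93,015.7895
  Σ                 25,655.5796    97,776.7925
P = 25,655.5796; Macaulay duration = 97,776.7925 / 25,655.5796 = 3.81113 half-year periods = 1.90557 years.
Modified duration = D_Mac / (1 + y) = 1.90557 / 1.02675 = 1.85592 years.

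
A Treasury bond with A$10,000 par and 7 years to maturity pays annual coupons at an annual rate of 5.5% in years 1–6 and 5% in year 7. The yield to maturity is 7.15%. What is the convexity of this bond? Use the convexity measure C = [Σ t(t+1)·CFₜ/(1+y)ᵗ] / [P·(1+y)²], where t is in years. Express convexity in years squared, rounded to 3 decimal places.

39.037

With y = 0.0715:
  t   CF        PV=CF/(1+0.0715)^t    t·PV        t(t+1)·PV
  1       550.00       513.2991       513.2991       1,026.5982
  2       550.00       479.0472       958.0945       2,874.2834
  3       550.00       447.0809     1,341.2428       5,364.9714
  4       550.00       417.2477     1,668.9909       8,344.9547
  5       550.00       389.4053     1,947.0263      11,682.1578
  6       550.00       363.4207     2,180.5241      15,263.6686
  7    10,500.00     6,475.0641    45,325.4486     362,603.5891
  Σ                  9,084.5651    53,934.6264     407,160.2231
P = 9,084.5651.
Convexity = Σ t(t+1)·PV / [P·(1+y)²] = 407,160.2231 / (9,084.5651 × 1.148112) = 39.03704.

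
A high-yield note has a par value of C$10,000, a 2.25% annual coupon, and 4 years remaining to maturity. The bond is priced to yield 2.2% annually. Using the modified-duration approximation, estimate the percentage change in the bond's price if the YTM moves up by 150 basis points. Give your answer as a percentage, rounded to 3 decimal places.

-5.680%

Periodic yield y = 0.022. Modified duration first:
  t   CF        PV=CF/(1+0.022)^t    t·PV
  1       225.00       220.1566       220.1566
  2       225.00       215.4174       430.8347
  3       225.00       210.7802       632.3406
  4    10,225.00     9,372.5925    37,490.3698
  Σ                 10,018.9466    38,773.7018
P = 10,018.9466; D_Mac = 3.87004 yrs; D_mod = 3.87004/(1+0.022) = 3.78673 yrs.
ΔP/P ≈ -D_mod · Δy = -3.78673 × (+0.015) = -0.056801 = -5.6801%.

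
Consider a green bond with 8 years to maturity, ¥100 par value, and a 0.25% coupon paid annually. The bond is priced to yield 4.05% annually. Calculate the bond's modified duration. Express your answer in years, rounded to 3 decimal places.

7.608 years

Periodic yield y = 0.0405. First find Macaulay duration:
  t   CF        PV=CF/(1+0.0405)^t    t·PV
  1         0.25         0.2403         0.2403
  2         0.25         0.2309         0.4618
  3         0.25         0.2219         0.6658
  4         0.25         0.2133         0.8532
  5         0.25         0.2050         1.0249
  6         0.25         0.1970         1.1821
  7         0.25         0.1893         1.3254
  8       100.25        72.9706       583.7645
  Σ                     74.4683       589.5180
P = 74.4683; Macaulay duration = 589.5180 / 74.4683 = 7.91636 years.
Modified duration = D_Mac / (1 + y) = 7.91636 / 1.0405 = 7.60823 years.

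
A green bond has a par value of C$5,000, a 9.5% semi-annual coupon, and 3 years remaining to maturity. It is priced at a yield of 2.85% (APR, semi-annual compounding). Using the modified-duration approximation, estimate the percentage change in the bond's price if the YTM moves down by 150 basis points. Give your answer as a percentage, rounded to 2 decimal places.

+4.01%

Periodic yield y = 0.01425. Modified duration first:
  t   CF        PV=CF/(1+0.01425)^t    t·PV
  1       237.50       234.1632       234.1632
  2       237.50       230.8732       461.7465
  3       237.50       227.6295       682.8885
  4       237.50       224.4314       897.7255
  5       237.50       221.2782     1,106.3908
  6     5,237.50     4,811.2058    28,867.2350
  Σ                  5,949.5813    32,250.1494
P = 5,949.5813; D_Mac = 5.42057 half-year periods = 2.71029 yrs; D_mod = 2.71029/(1+0.01425) = 2.67221 yrs.
ΔP/P ≈ -D_mod · Δy = -2.67221 × (-0.015) = +0.040083 = +4.0083%.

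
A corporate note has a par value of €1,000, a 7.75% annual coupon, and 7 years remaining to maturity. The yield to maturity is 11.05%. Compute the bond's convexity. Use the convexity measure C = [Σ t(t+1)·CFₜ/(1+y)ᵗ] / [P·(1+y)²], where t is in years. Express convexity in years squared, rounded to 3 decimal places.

With y = 0.1105:
  t   CF        PV=CF/(1+0.1105)^t    t·PV        t(t+1)·PV
  1        77.50        69.7884        69.7884         139.5768
  2        77.50        62.8441       125.6882         377.0647
  3        77.50        56.5908       169.7725         679.0899
  4        77.50        50.9598       203.8391       1,019.1954
  5        77.50        45.8890       229.4452       1,376.6709
  6        77.50        41.3229       247.9371       1,735.5599
  7     1,077.50       517.3534     3,621.4741      28,971.7925
  Σ                    844.7484     4,667.9445      34,298.9500
P = 844.7484.
Convexity = Σ t(t+1)·PV / [P·(1+y)²] = 34,298.9500 / (844.7484 × 1.233210) = 32.92428.

32.924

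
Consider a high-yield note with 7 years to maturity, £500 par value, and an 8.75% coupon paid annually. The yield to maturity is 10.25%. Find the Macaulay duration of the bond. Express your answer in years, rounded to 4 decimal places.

Periodic yield y = 0.1025. Discount each cash flow and weight by its year:
  t   CF        PV=CF/(1+0.1025)^t    t·PV
  1        43.75        39.6825        39.6825
  2        43.75        35.9932        71.9865
  3        43.75        32.6469        97.9408
  4        43.75        29.6117       118.4469
  5        43.75        26.8587       134.2935
  6        43.75        24.3616       146.1698
  7       543.75       274.6307     1,922.4149
  Σ                    463.7855     2,530.9349
Price P = Σ PV = 463.7855.
Macaulay duration = Σ(t·PV) / P = 2,530.9349 / 463.7855 = 5.45712 years.

5.4571 years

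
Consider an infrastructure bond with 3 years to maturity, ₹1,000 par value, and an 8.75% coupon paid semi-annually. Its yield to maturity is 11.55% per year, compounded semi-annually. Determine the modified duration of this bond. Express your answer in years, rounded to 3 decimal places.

2.543 years

Periodic yield y = 0.05775. First find Macaulay duration:
  t   CF        PV=CF/(1+0.05775)^t    t·PV
  1        43.75        41.3614        41.3614
  2        43.75        39.1032        78.2063
  3        43.75        36.9683       110.9048
  4        43.75        34.9499       139.7996
  5        43.75        33.0417       165.2087
  6     1,043.75       745.2437     4,471.4619
  Σ                    930.6681     5,006.9427
P = 930.6681; Macaulay duration = 5,006.9427 / 930.6681 = 5.37994 half-year periods = 2.68997 years.
Modified duration = D_Mac / (1 + y) = 2.68997 / 1.05775 = 2.54311 years.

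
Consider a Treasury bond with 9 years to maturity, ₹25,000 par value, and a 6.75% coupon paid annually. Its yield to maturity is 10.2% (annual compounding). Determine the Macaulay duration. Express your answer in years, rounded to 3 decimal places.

6.772 years

Periodic yield y = 0.102. Discount each cash flow and weight by its year:
  t   CF        PV=CF/(1+0.102)^t    t·PV
  1     1,687.50     1,531.3067     1,531.3067
  2     1,687.50     1,389.5705     2,779.1410
  3     1,687.50     1,260.9533     3,782.8599
  4     1,687.50     1,144.2407     4,576.9629
  5     1,687.50     1,038.3310     5,191.6549
  6     1,687.50       942.2241     5,653.3447
  7     1,687.50       855.0128     5,985.0896
  8     1,687.50       775.8737     6,206.9895
  9    26,687.50    11,134.5724   100,211.1512
  Σ                 20,072.0852   135,918.5004
Price P = Σ PV = 20,072.0852.
Macaulay duration = Σ(t·PV) / P = 135,918.5004 / 20,072.0852 = 6.77152 years.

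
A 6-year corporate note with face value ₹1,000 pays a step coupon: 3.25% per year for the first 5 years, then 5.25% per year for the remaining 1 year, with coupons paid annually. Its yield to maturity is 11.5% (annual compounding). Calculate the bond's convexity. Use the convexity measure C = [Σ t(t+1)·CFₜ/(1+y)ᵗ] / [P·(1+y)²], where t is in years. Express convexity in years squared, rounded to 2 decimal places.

With y = 0.115:
  t   CF        PV=CF/(1+0.115)^t    t·PV        t(t+1)·PV
  1        32.50        29.1480        29.1480          58.2960
  2        32.50        26.1417        52.2834         156.8501
  3        32.50        23.4455        70.3364         281.3455
  4        32.50        21.0273        84.1093         420.5464
  5        32.50        18.8586        94.2929         565.7574
  6     1,052.50       547.7380     3,286.4282      23,004.9975
  Σ                    666.3591     3,616.5981      24,487.7929
P = 666.3591.
Convexity = Σ t(t+1)·PV / [P·(1+y)²] = 24,487.7929 / (666.3591 × 1.243225) = 29.55913.

29.56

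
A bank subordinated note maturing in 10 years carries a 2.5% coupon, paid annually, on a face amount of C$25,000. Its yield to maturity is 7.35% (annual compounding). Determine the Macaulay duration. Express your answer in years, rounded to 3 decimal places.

Periodic yield y = 0.0735. Discount each cash flow and weight by its year:
  t   CF        PV=CF/(1+0.0735)^t    t·PV
  1       625.00       582.2077       582.2077
  2       625.00       542.3453     1,084.6907
  3       625.00       505.2122     1,515.6367
  4       625.00       470.6216     1,882.4863
  5       625.00       438.3992     2,191.9961
  6       625.00       408.3831     2,450.2984
  7       625.00       380.4220     2,662.9543
  8       625.00       354.3754     2,835.0036
  9       625.00       330.1122     2,971.0098
  10   25,625.00    12,607.9183   126,079.1831
  Σ                 16,619.9972   144,255.4668
Price P = Σ PV = 16,619.9972.
Macaulay duration = Σ(t·PV) / P = 144,255.4668 / 16,619.9972 = 8.67963 years.

8.680 years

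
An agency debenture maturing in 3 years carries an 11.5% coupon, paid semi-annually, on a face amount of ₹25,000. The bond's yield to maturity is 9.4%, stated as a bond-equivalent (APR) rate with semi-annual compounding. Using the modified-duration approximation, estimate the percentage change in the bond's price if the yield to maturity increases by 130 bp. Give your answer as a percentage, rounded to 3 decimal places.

-3.268%

Periodic yield y = 0.047. Modified duration first:
  t   CF        PV=CF/(1+0.047)^t    t·PV
  1     1,437.50     1,372.9704     1,372.9704
  2     1,437.50     1,311.3375     2,622.6751
  3     1,437.50     1,252.4714     3,757.4141
  4     1,437.50     1,196.2477     4,784.9909
  5     1,437.50     1,142.5480     5,712.7399
  6    26,437.50    20,069.6729   120,418.0375
  Σ                 26,345.2479   138,668.8279
P = 26,345.2479; D_Mac = 5.26352 half-year periods = 2.63176 yrs; D_mod = 2.63176/(1+0.047) = 2.51362 yrs.
ΔP/P ≈ -D_mod · Δy = -2.51362 × (+0.013) = -0.032677 = -3.2677%.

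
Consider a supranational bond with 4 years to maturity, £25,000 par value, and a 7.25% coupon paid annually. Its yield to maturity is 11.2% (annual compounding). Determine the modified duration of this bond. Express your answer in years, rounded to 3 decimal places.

Periodic yield y = 0.112. First find Macaulay duration:
  t   CF        PV=CF/(1+0.112)^t    t·PV
  1     1,812.50     1,629.9460     1,629.9460
  2     1,812.50     1,465.7788     2,931.5576
  3     1,812.50     1,318.1464     3,954.4393
  4    26,812.50    17,535.5003    70,142.0011
  Σ                 21,949.3716    78,657.9440
P = 21,949.3716; Macaulay duration = 78,657.9440 / 21,949.3716 = 3.58361 years.
Modified duration = D_Mac / (1 + y) = 3.58361 / 1.112 = 3.22267 years.

3.223 years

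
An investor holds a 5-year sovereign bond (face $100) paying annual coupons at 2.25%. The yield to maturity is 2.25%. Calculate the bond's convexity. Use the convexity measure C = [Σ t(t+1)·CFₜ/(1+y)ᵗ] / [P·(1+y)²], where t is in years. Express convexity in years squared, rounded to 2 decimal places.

With y = 0.0225:
  t   CF        PV=CF/(1+0.0225)^t    t·PV        t(t+1)·PV
  1         2.25         2.2005         2.2005           4.4010
  2         2.25         2.1521         4.3041          12.9124
  3         2.25         2.1047         6.3141          25.2565
  4         2.25         2.0584         8.2336          41.1680
  5       102.25        91.4843       457.4217       2,744.5300
  Σ                    100.0000       478.4740       2,828.2679
P = 100.0000.
Convexity = Σ t(t+1)·PV / [P·(1+y)²] = 2,828.2679 / (100.0000 × 1.045506) = 27.05166.

27.05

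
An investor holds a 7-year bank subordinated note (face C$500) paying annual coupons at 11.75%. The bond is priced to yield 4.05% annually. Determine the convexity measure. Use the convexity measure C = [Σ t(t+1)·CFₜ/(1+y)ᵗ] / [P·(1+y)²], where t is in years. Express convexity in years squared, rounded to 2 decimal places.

With y = 0.0405:
  t   CF        PV=CF/(1+0.0405)^t    t·PV        t(t+1)·PV
  1        58.75        56.4632        56.4632         112.9265
  2        58.75        54.2655       108.5310         325.5929
  3        58.75        52.1533       156.4598         625.8393
  4        58.75        50.1233       200.4931       1,002.4657
  5        58.75        48.1723       240.8615       1,445.1692
  6        58.75        46.2973       277.7836       1,944.4853
  7       558.75       423.1779     2,962.2451      23,697.9605
  Σ                    730.6527     4,002.8374      29,154.4394
P = 730.6527.
Convexity = Σ t(t+1)·PV / [P·(1+y)²] = 29,154.4394 / (730.6527 × 1.082640) = 36.85611.

36.86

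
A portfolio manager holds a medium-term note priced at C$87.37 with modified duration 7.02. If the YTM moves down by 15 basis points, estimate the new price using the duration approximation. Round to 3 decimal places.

C$88.290

Duration approximation: ΔP/P ≈ -D_mod · Δy = -7.02 × (-0.0015) = +0.010530.
New price ≈ 87.37 × (1 + 0.010530) = 88.2900061.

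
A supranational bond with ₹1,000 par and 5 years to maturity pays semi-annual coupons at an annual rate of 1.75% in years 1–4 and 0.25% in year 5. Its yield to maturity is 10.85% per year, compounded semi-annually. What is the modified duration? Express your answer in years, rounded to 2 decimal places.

4.51 years

Periodic yield y = 0.05425. First find Macaulay duration:
  t   CF        PV=CF/(1+0.05425)^t    t·PV
  1         8.75         8.2997         8.2997
  2         8.75         7.8726        15.7453
  3         8.75         7.4675        22.4026
  4         8.75         7.0833        28.3331
  5         8.75         6.7188        33.5939
  6         8.75         6.3730        38.2382
  7         8.75         6.0451        42.3156
  8         8.75         5.7340        45.8722
  9         1.25         0.7770         6.9929
  10    1,001.25       590.3457     5,903.4574
  Σ                    646.7168     6,145.2509
P = 646.7168; Macaulay duration = 6,145.2509 / 646.7168 = 9.50223 half-year periods = 4.75111 years.
Modified duration = D_Mac / (1 + y) = 4.75111 / 1.05425 = 4.50663 years.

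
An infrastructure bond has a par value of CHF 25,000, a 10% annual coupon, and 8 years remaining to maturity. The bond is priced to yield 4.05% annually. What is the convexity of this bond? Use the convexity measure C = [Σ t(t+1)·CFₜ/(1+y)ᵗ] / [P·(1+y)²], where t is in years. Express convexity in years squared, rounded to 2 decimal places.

46.97

With y = 0.0405:
  t   CF        PV=CF/(1+0.0405)^t    t·PV        t(t+1)·PV
  1     2,500.00     2,402.6910     2,402.6910       4,805.3820
  2     2,500.00     2,309.1696     4,618.3393      13,855.0179
  3     2,500.00     2,219.2885     6,657.8654      26,631.4615
  4     2,500.00     2,132.9058     8,531.6231      42,658.1155
  5     2,500.00     2,049.8854    10,249.4271      61,496.5625
  6     2,500.00     1,970.0965    11,820.5791      82,744.0534
  7     2,500.00     1,893.4133    13,253.8929     106,031.1432
  8    27,500.00    20,016.8630   160,134.9042   1,441,214.1382
  Σ                 34,994.3131   217,669.3221   1,779,435.8743
P = 34,994.3131.
Convexity = Σ t(t+1)·PV / [P·(1+y)²] = 1,779,435.8743 / (34,994.3131 × 1.082640) = 46.96785.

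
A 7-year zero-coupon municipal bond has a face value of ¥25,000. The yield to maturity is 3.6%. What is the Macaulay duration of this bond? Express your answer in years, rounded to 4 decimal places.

7.0000 years

A zero-coupon bond has a single cash flow at maturity, so its Macaulay duration equals its maturity: 7 years.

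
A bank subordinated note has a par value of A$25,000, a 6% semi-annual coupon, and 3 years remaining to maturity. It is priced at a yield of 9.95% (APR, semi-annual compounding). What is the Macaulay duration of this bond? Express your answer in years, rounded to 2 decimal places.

Periodic yield y = 0.04975. Discount each cash flow and weight by its period:
  t   CF        PV=CF/(1+0.04975)^t    t·PV
  1       750.00       714.4558       714.4558
  2       750.00       680.5962     1,361.1923
  3       750.00       648.3412     1,945.0236
  4       750.00       617.6149     2,470.4594
  5       750.00       588.3447     2,941.7235
  6    25,750.00    19,242.5194   115,455.1165
  Σ                 22,491.8721   124,887.9711
Price P = Σ PV = 22,491.8721.
Macaulay duration = Σ(t·PV) / P = 124,887.9711 / 22,491.8721 = 5.55258 half-year periods.
In years: 5.55258 / 2 = 2.77629 years.

2.78 years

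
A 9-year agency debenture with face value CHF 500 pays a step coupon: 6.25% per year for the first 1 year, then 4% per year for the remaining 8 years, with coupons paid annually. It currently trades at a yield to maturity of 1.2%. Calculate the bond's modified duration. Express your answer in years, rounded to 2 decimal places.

Periodic yield y = 0.012. First find Macaulay duration:
  t   CF        PV=CF/(1+0.012)^t    t·PV
  1        31.25        30.8794        30.8794
  2        20.00        19.5285        39.0570
  3        20.00        19.2969        57.8908
  4        20.00        19.0681        76.2725
  5        20.00        18.8420        94.2101
  6        20.00        18.6186       111.7116
  7        20.00        18.3978       128.7848
  8        20.00        18.1797       145.4373
  9       520.00       467.0665     4,203.5986
  Σ                    629.8776     4,887.8421
P = 629.8776; Macaulay duration = 4,887.8421 / 629.8776 = 7.75999 years.
Modified duration = D_Mac / (1 + y) = 7.75999 / 1.012 = 7.66797 years.

7.67 years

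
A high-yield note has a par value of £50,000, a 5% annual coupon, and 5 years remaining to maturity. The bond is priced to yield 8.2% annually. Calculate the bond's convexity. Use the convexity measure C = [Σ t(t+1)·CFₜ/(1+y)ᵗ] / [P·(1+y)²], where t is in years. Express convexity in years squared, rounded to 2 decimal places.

22.30

With y = 0.082:
  t   CF        PV=CF/(1+0.082)^t    t·PV        t(t+1)·PV
  1     2,500.00     2,310.5360     2,310.5360       4,621.0721
  2     2,500.00     2,135.4307     4,270.8614      12,812.5843
  3     2,500.00     1,973.5959     5,920.7876      23,683.1504
  4     2,500.00     1,824.0258     7,296.1030      36,480.5150
  5    52,500.00    35,401.6089   177,008.0444   1,062,048.2662
  Σ                 43,645.1973   196,806.3325   1,139,645.5880
P = 43,645.1973.
Convexity = Σ t(t+1)·PV / [P·(1+y)²] = 1,139,645.5880 / (43,645.1973 × 1.170724) = 22.30380.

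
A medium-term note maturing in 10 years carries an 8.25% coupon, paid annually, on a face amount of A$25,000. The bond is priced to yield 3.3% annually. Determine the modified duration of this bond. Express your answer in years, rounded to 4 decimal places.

7.4214 years

Periodic yield y = 0.033. First find Macaulay duration:
  t   CF        PV=CF/(1+0.033)^t    t·PV
  1     2,062.50     1,996.6118     1,996.6118
  2     2,062.50     1,932.8285     3,865.6569
  3     2,062.50     1,871.0827     5,613.2482
  4     2,062.50     1,811.3095     7,245.2381
  5     2,062.50     1,753.4458     8,767.2291
  6     2,062.50     1,697.4306    10,184.5836
  7     2,062.50     1,643.2048    11,502.4339
  8     2,062.50     1,590.7114    12,725.6910
  9     2,062.50     1,539.8948    13,859.0536
  10   27,062.50    19,559.8130   195,598.1300
  Σ                 35,396.3330   271,357.8762
P = 35,396.3330; Macaulay duration = 271,357.8762 / 35,396.3330 = 7.66627 years.
Modified duration = D_Mac / (1 + y) = 7.66627 / 1.033 = 7.42137 years.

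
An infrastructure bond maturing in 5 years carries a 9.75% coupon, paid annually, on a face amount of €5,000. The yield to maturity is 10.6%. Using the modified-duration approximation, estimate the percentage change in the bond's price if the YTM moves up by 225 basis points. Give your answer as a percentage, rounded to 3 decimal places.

Periodic yield y = 0.106. Modified duration first:
  t   CF        PV=CF/(1+0.106)^t    t·PV
  1       487.50       440.7776       440.7776
  2       487.50       398.5331       797.0661
  3       487.50       360.3373     1,081.0119
  4       487.50       325.8023     1,303.2091
  5     5,487.50     3,315.8807    16,579.4036
  Σ                  4,841.3309    20,201.4683
P = 4,841.3309; D_Mac = 4.17271 yrs; D_mod = 4.17271/(1+0.106) = 3.77279 yrs.
ΔP/P ≈ -D_mod · Δy = -3.77279 × (+0.0225) = -0.084888 = -8.4888%.

-8.489%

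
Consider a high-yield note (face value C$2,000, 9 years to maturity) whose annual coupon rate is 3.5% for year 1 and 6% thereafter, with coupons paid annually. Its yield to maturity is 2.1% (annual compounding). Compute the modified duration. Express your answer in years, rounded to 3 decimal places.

Periodic yield y = 0.021. First find Macaulay duration:
  t   CF        PV=CF/(1+0.021)^t    t·PV
  1        70.00        68.5602        68.5602
  2       120.00       115.1144       230.2289
  3       120.00       112.7467       338.2402
  4       120.00       110.4278       441.7111
  5       120.00       108.1565       540.7824
  6       120.00       105.9319       635.5914
  7       120.00       103.7531       726.2716
  8       120.00       101.6191       812.9527
  9     2,120.00     1,758.3454    15,825.1083
  Σ                  2,584.6551    19,619.4469
P = 2,584.6551; Macaulay duration = 19,619.4469 / 2,584.6551 = 7.59074 years.
Modified duration = D_Mac / (1 + y) = 7.59074 / 1.021 = 7.43461 years.

7.435 years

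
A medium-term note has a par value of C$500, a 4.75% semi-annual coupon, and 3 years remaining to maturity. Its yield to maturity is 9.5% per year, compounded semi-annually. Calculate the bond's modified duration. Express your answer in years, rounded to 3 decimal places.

Periodic yield y = 0.0475. First find Macaulay duration:
  t   CF        PV=CF/(1+0.0475)^t    t·PV
  1       11.875        11.3365        11.3365
  2       11.875        10.8224        21.6449
  3       11.875        10.3317        30.9951
  4       11.875         9.8632        39.4528
  5       11.875         9.4159        47.0797
  6      511.875       387.4715     2,324.8288
  Σ                    439.2413     2,475.3378
P = 439.2413; Macaulay duration = 2,475.3378 / 439.2413 = 5.63549 half-year periods = 2.81774 years.
Modified duration = D_Mac / (1 + y) = 2.81774 / 1.0475 = 2.68997 years.

2.690 years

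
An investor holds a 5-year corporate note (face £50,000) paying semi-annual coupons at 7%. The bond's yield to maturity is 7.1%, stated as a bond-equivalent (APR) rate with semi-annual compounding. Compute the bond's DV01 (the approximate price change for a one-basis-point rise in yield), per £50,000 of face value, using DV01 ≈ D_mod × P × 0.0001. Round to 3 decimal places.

Periodic yield y = 0.0355.
  t   CF        PV=CF/(1+0.0355)^t    t·PV
  1     1,750.00     1,690.0048     1,690.0048
  2     1,750.00     1,632.0665     3,264.1329
  3     1,750.00     1,576.1144     4,728.3432
  4     1,750.00     1,522.0805     6,088.3222
  5     1,750.00     1,469.8991     7,349.4956
  6     1,750.00     1,419.5066     8,517.0399
  7     1,750.00     1,370.8418     9,595.8923
  8     1,750.00     1,323.8453    10,590.7620
  9     1,750.00     1,278.4599    11,506.1393
  10   51,750.00    36,509.7889   365,097.8890
  Σ                 49,792.6079   428,428.0214
P = 49,792.6079; D_Mac = 8.60425 half-year periods = 4.30212 yrs; D_mod = 4.15464 yrs.
DV01 ≈ 4.15464 × 49,792.6079 × 0.0001 = 20.687012.

£20.687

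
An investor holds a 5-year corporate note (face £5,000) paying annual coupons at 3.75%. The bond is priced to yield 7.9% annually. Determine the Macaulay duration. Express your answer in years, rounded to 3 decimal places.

Periodic yield y = 0.079. Discount each cash flow and weight by its year:
  t   CF        PV=CF/(1+0.079)^t    t·PV
  1       187.50       173.7720       173.7720
  2       187.50       161.0491       322.0983
  3       187.50       149.2578       447.7733
  4       187.50       138.3297       553.3189
  5     5,187.50     3,546.9159    17,734.5793
  Σ                  4,169.3245    19,231.5417
Price P = Σ PV = 4,169.3245.
Macaulay duration = Σ(t·PV) / P = 19,231.5417 / 4,169.3245 = 4.61263 years.

4.613 years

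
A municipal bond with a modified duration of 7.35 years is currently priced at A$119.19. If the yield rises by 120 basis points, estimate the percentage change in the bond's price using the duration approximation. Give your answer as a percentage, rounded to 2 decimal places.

Duration approximation: ΔP/P ≈ -D_mod · Δy = -7.35 × (+0.012) = -0.088200.
As a percentage: -8.8200%.

-8.82%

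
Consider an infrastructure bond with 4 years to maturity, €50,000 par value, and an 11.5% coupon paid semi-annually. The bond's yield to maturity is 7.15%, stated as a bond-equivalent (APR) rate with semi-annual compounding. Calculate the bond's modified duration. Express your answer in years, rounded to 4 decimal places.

Periodic yield y = 0.03575. First find Macaulay duration:
  t   CF        PV=CF/(1+0.03575)^t    t·PV
  1     2,875.00     2,775.7664     2,775.7664
  2     2,875.00     2,679.9579     5,359.9157
  3     2,875.00     2,587.4563     7,762.3689
  4     2,875.00     2,498.1475     9,992.5901
  5     2,875.00     2,411.9213    12,059.6067
  6     2,875.00     2,328.6713    13,972.0280
  7     2,875.00     2,248.2948    15,738.0636
  8    52,875.00    39,921.8671   319,374.9369
  Σ                 57,452.0826   387,035.2762
P = 57,452.0826; Macaulay duration = 387,035.2762 / 57,452.0826 = 6.73666 half-year periods = 3.36833 years.
Modified duration = D_Mac / (1 + y) = 3.36833 / 1.03575 = 3.25207 years.

3.2521 years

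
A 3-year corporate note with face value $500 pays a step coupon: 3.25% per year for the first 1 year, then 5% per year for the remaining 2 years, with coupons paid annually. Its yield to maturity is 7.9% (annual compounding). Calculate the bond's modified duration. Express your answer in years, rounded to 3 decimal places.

2.675 years

Periodic yield y = 0.079. First find Macaulay duration:
  t   CF        PV=CF/(1+0.079)^t    t·PV
  1        16.25        15.0602        15.0602
  2        25.00        21.4732        42.9464
  3       525.00       417.9217     1,253.7652
  Σ                    454.4552     1,311.7719
P = 454.4552; Macaulay duration = 1,311.7719 / 454.4552 = 2.88647 years.
Modified duration = D_Mac / (1 + y) = 2.88647 / 1.079 = 2.67514 years.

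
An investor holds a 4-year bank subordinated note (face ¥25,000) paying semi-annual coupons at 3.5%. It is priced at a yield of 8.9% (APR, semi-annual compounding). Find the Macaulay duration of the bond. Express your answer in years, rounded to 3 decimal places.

Periodic yield y = 0.0445. Discount each cash flow and weight by its period:
  t   CF        PV=CF/(1+0.0445)^t    t·PV
  1       437.50       418.8607       418.8607
  2       437.50       401.0155       802.0310
  3       437.50       383.9306     1,151.7918
  4       437.50       367.5736     1,470.2943
  5       437.50       351.9134     1,759.5671
  6       437.50       336.9205     2,021.5228
  7       437.50       322.5663     2,257.9639
  8    25,437.50    17,955.8873   143,647.0988
  Σ                 20,538.6679   153,529.1304
Price P = Σ PV = 20,538.6679.
Macaulay duration = Σ(t·PV) / P = 153,529.1304 / 20,538.6679 = 7.47513 half-year periods.
In years: 7.47513 / 2 = 3.73756 years.

3.738 years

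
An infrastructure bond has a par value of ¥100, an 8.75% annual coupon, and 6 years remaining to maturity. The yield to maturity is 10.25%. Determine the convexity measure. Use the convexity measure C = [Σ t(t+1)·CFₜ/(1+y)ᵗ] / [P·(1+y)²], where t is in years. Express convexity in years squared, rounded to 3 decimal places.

26.044

With y = 0.1025:
  t   CF        PV=CF/(1+0.1025)^t    t·PV        t(t+1)·PV
  1         8.75         7.9365         7.9365          15.8730
  2         8.75         7.1986        14.3973          43.1919
  3         8.75         6.5294        19.5882          78.3526
  4         8.75         5.9223        23.6894         118.4469
  5         8.75         5.3717        26.8587         161.1522
  6       108.75        60.5561       363.3364       2,543.3549
  Σ                     93.5147       455.8065       2,960.3715
P = 93.5147.
Convexity = Σ t(t+1)·PV / [P·(1+y)²] = 2,960.3715 / (93.5147 × 1.215506) = 26.04409.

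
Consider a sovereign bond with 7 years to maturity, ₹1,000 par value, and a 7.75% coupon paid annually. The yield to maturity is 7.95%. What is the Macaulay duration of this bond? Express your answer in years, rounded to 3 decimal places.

Periodic yield y = 0.0795. Discount each cash flow and weight by its year:
  t   CF        PV=CF/(1+0.0795)^t    t·PV
  1        77.50        71.7925        71.7925
  2        77.50        66.5053       133.0106
  3        77.50        61.6075       184.8226
  4        77.50        57.0704       228.2817
  5        77.50        52.8675       264.3373
  6        77.50        48.9740       293.8442
  7     1,077.50       630.7522     4,415.2652
  Σ                    989.5694     5,591.3541
Price P = Σ PV = 989.5694.
Macaulay duration = Σ(t·PV) / P = 5,591.3541 / 989.5694 = 5.65029 years.

5.650 years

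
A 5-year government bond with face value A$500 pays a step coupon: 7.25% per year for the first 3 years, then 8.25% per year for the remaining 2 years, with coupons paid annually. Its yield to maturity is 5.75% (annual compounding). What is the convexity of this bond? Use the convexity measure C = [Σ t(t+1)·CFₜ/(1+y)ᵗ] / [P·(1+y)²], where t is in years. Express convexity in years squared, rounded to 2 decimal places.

With y = 0.0575:
  t   CF        PV=CF/(1+0.0575)^t    t·PV        t(t+1)·PV
  1        36.25        34.2790        34.2790          68.5579
  2        36.25        32.4151        64.8302         194.4906
  3        36.25        30.6526        91.9577         367.8308
  4        41.25        32.9839       131.9357         659.6787
  5       541.25       409.2569     2,046.2846      12,277.7075
  Σ                    539.5875     2,369.2872      13,568.2655
P = 539.5875.
Convexity = Σ t(t+1)·PV / [P·(1+y)²] = 13,568.2655 / (539.5875 × 1.118306) = 22.48546.

22.49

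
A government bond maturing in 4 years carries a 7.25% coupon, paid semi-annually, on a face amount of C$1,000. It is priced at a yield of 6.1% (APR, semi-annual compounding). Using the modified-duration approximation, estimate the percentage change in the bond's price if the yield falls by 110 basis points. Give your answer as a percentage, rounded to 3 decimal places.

Periodic yield y = 0.0305. Modified duration first:
  t   CF        PV=CF/(1+0.0305)^t    t·PV
  1        36.25        35.1771        35.1771
  2        36.25        34.1360        68.2719
  3        36.25        33.1256        99.3769
  4        36.25        32.1452       128.5808
  5        36.25        31.1938       155.9689
  6        36.25        30.2705       181.6232
  7        36.25        29.3746       205.6222
  8     1,036.25       814.8555     6,518.8436
  Σ                  1,040.2782     7,393.4646
P = 1,040.2782; D_Mac = 7.10720 half-year periods = 3.55360 yrs; D_mod = 3.55360/(1+0.0305) = 3.44842 yrs.
ΔP/P ≈ -D_mod · Δy = -3.44842 × (-0.011) = +0.037933 = +3.7933%.

+3.793%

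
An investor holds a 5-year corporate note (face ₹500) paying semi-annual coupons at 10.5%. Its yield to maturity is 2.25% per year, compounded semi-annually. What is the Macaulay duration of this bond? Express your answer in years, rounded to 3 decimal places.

4.183 years

Periodic yield y = 0.01125. Discount each cash flow and weight by its period:
  t   CF        PV=CF/(1+0.01125)^t    t·PV
  1        26.25        25.9580        25.9580
  2        26.25        25.6692        51.3384
  3        26.25        25.3836        76.1509
  4        26.25        25.1012       100.4050
  5        26.25        24.8220       124.1100
  6        26.25        24.5459       147.2751
  7        26.25        24.2728       169.9095
  8        26.25        24.0028       192.0220
  9        26.25        23.7357       213.6215
  10      526.25       470.5511     4,705.5107
  Σ                    694.0422     5,806.3010
Price P = Σ PV = 694.0422.
Macaulay duration = Σ(t·PV) / P = 5,806.3010 / 694.0422 = 8.36592 half-year periods.
In years: 8.36592 / 2 = 4.18296 years.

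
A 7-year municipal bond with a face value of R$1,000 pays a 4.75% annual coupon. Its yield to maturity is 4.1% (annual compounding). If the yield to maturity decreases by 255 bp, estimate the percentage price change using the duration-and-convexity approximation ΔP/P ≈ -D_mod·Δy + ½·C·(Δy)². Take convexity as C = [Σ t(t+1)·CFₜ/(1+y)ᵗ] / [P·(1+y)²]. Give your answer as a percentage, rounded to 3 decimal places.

With y = 0.041:
  t   CF        PV=CF/(1+0.041)^t    t·PV        t(t+1)·PV
  1        47.50        45.6292        45.6292          91.2584
  2        47.50        43.8321        87.6642         262.9925
  3        47.50        42.1058       126.3173         505.2690
  4        47.50        40.4474       161.7896         808.9482
  5        47.50        38.8544       194.2719       1,165.6313
  6        47.50        37.3241       223.9445       1,567.6118
  7     1,047.50       790.6767     5,534.7367      44,277.8936
  Σ                  1,038.8696     6,374.3534      48,679.6048
P = 1,038.8696; D_Mac = 6.13586 yrs; D_mod = 5.89419 yrs; C = 43.23989.
Duration effect: -5.89419 × (-0.0255) = +0.150302
Convexity effect: 0.5 × 43.23989 × (-0.0255)² = +0.0140584
ΔP/P ≈ +0.150302 + 0.0140584 = +0.164360 = +16.4360%.

+16.436%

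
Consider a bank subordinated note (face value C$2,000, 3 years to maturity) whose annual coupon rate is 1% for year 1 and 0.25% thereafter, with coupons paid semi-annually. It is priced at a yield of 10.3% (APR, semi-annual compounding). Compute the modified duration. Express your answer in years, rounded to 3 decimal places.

2.823 years

Periodic yield y = 0.0515. First find Macaulay duration:
  t   CF        PV=CF/(1+0.0515)^t    t·PV
  1        10.00         9.5102         9.5102
  2        10.00         9.0444        18.0889
  3         2.50         2.1504         6.4511
  4         2.50         2.0450         8.1802
  5         2.50         1.9449         9.7244
  6     2,002.50     1,481.5519     8,889.3113
  Σ                  1,506.2468     8,941.2660
P = 1,506.2468; Macaulay duration = 8,941.2660 / 1,506.2468 = 5.93612 half-year periods = 2.96806 years.
Modified duration = D_Mac / (1 + y) = 2.96806 / 1.0515 = 2.82269 years.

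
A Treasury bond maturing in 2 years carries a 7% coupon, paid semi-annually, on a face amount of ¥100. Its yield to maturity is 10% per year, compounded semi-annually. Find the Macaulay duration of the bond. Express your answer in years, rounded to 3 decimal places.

1.898 years

Periodic yield y = 0.05. Discount each cash flow and weight by its period:
  t   CF        PV=CF/(1+0.05)^t    t·PV
  1         3.50         3.3333         3.3333
  2         3.50         3.1746         6.3492
  3         3.50         3.0234         9.0703
  4       103.50        85.1497       340.5988
  Σ                     94.6811       359.3517
Price P = Σ PV = 94.6811.
Macaulay duration = Σ(t·PV) / P = 359.3517 / 94.6811 = 3.79539 half-year periods.
In years: 3.79539 / 2 = 1.89770 years.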